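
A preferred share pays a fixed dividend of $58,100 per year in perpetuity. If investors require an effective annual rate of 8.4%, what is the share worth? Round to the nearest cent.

$691,666.67

PV = PMT / i = 58100 / 0.084 = 691,666.6667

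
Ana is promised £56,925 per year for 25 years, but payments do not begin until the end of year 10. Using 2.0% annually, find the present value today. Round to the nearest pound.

Value one period before first payment (t=9): 56925 × [1 − (1+0.02)^(−25)] / 0.02 = 56925 × 19.523456 = 1,111,372.7598
PV₀ = 1,111,372.7598 / (1+0.02)^9 = 1,111,372.7598 / 1.195093 = 929,947.0091

£929,947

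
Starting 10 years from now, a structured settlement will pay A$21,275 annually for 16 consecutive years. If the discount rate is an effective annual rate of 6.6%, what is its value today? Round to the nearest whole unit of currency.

PV at t=9 (ordinary 16-year annuity): 21275 × a(16|0.066) = 21275 × 9.702214 = 206,414.6082
PV₀ = 206,414.6082 / (1+0.066)^9 = 206,414.6082 / 1.777521 = 116,124.9627

A$116,125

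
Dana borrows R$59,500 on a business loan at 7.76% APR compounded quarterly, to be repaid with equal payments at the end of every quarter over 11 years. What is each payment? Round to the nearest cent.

R$2,022.87

With 4 periods per year: i = 0.0194, n = 44.
PMT = 59500 / ( [1 − (1+0.0194)^(−44)] / 0.0194 ) = 59500 / 29.413682 = 2,022.8681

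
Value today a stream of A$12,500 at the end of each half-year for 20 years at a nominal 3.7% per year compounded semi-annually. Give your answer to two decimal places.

With 2 periods per year: i = 0.0185, n = 40.
Annuity factor a(40|0.0185) = 28.089137; PV = 12500 × 28.089137 = 351,114.2136

A$351,114.21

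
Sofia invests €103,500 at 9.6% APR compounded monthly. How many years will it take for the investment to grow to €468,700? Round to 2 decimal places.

Periodic rate i = 0.096/12 = 0.008.
(1+i)^n = 468700/103500 = 4.52850, so n = ln 4.52850 / ln 1.008 = 189.5531 months
= 189.5531/12 years

15.80 years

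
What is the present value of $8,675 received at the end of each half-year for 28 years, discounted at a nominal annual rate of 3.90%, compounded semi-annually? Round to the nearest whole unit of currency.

$294,020

i = 0.039/2 = 0.0195 per half-year; n = 28·2 = 56.
Annuity factor a(56|0.0195) = 33.892815; PV = 8675 × 33.892815 = 294,020.1723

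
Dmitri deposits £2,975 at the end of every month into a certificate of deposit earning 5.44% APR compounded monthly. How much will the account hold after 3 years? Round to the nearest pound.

£116,050

Periodic rate i = 0.0544/12 = 0.00453333; n = 3 × 12 = 36 periods.
FV = 2975 × [(1+0.00453333)^36 − 1] / 0.00453333 = 2975 × 39.008386 = 116,049.9479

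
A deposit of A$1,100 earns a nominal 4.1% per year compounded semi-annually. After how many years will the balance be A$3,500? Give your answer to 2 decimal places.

Periodic rate i = 0.041/2 = 0.0205.
n = ln(3500/1100) / ln(1+0.0205) = ln(3.18182) / 0.020293 = 57.0379 half-years
= 57.0379/2 years

28.52 years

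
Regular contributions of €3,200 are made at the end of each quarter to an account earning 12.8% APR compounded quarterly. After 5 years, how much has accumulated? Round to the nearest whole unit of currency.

i = 0.128/4 = 0.032 per quarter; n = 5·4 = 20.
Accumulation factor s(20|0.032) = 27.423766; FV = 3200 × 27.423766 = 87,756.0525

€87,756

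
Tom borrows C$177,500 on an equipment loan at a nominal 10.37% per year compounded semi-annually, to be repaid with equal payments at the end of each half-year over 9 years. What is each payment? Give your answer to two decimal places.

C$15,404.70

i = 0.1037/2 = 0.05185 per half-year; n = 9·2 = 18.
Annuity-PV factor = 11.522455; PMT = 177500 / 11.522455 = 15,404.7036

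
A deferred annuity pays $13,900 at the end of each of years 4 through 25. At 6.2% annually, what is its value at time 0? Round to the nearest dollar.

PV at t=3 (ordinary 22-year annuity): 13900 × a(22|0.062) = 13900 × 11.834964 = 164,505.9998
PV₀ = 164,505.9998 / (1+0.062)^3 = 164,505.9998 / 1.197770 = 137,343.5257

$137,344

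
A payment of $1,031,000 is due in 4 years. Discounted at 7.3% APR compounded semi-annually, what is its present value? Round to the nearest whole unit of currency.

$773,935

i = 0.073/2 = 0.0365 per half-year; n = 4·2 = 8.
PV = 1,031,000 / (1 + 0.0365)^8 = 1,031,000 / 1.332154 = 773,934.5125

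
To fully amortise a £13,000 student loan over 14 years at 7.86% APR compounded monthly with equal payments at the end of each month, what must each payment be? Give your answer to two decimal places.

£127.84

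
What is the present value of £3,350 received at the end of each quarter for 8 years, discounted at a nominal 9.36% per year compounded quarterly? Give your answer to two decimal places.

With 4 periods per year: i = 0.0234, n = 32.
PV = 3350 × [1 − (1+0.0234)^(−32)] / 0.0234 = 3350 × 22.349094 = 74,869.4633

£74,869.46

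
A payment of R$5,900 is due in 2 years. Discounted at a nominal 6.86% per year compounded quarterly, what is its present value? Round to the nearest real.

R$5,150

Periodic rate i = 0.0686/4 = 0.01715; n = 2 × 4 = 8 periods.
PV = 5,900 / (1 + 0.01715)^8 = 5,900 / 1.145724 = 5,149.5821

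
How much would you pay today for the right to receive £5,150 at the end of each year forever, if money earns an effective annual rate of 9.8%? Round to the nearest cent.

£52,551.02

PV = C/r = 5150/0.098 = 52,551.0204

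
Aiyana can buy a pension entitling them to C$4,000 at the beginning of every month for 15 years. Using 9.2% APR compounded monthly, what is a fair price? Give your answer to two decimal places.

With 12 periods per year: i = 0.00766667, n = 180.
PV = PMT · [1 − (1+i)^(−n)] / i × (1+i) = 4000 · 98.194120 = 392,776.4811
Payments are at the start of each period, so multiply by (1+i).

C$392,776.48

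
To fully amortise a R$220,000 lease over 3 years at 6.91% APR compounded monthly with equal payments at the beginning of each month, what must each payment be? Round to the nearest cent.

Periodic rate i = 0.0691/12 = 0.00575833; n = 3 × 12 = 36 periods.
PMT = 220000 / ( [1 − (1+0.00575833)^(−36)] / 0.00575833 × (1+i) ) = 220000 / 32.616406 = 6,745.0717

R$6,745.07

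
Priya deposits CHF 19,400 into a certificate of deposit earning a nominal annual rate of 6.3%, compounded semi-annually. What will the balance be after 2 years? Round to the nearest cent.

i = 0.063/2 = 0.0315 per half-year; n = 2·2 = 4.
FV = PV·(1+i)^n = 19,400 × 1.132080 = 21,962.3425

CHF 21,962.34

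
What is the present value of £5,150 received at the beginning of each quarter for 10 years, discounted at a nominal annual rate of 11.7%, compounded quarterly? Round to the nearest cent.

£124,022.17

With 4 periods per year: i = 0.02925, n = 40.
PV = 5150 × [1 − (1+0.02925)^(−40)] / 0.02925 × (1+i) = 5150 × 24.081975 = 124,022.1719
Payments are at the start of each period, so multiply by (1+i).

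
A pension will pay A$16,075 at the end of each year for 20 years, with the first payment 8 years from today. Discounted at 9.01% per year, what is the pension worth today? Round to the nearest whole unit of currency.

A$80,164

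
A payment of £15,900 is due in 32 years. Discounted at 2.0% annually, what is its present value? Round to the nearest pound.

£8,437

PV = 15,900 / (1 + 0.02)^32 = 15,900 / 1.884541 = 8,437.0695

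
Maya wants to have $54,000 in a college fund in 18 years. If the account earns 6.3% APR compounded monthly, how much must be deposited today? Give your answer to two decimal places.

$17,425.77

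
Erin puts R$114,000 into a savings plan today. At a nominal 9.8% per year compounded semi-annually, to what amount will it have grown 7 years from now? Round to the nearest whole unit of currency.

R$222,721

With 2 periods per year: i = 0.049, n = 14.
FV = PV·(1+i)^n = 114,000 × 1.953695 = 222,721.2657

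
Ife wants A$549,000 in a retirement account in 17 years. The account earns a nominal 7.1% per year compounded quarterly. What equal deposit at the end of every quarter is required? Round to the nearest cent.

Periodic rate i = 0.071/4 = 0.01775; n = 17 × 4 = 68 periods.
FV-annuity factor = 130.041065; PMT = 549000 / 130.041065 = 4,221.7433

A$4,221.74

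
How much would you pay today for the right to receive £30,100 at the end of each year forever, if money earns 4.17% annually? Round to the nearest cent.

PV = PMT / i = 30100 / 0.0417 = 721,822.5420

£721,822.54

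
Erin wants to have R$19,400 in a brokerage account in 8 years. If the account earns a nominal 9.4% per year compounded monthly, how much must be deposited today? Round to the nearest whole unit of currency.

i = 0.094/12 = 0.00783333 per month; n = 8·12 = 96.
PV = 19,400 / (1 + 0.00783333)^96 = 19,400 / 2.115032 = 9,172.4379

R$9,172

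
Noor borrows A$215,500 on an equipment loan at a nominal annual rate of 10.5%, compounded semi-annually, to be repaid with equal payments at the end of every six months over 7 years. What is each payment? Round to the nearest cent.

With 2 periods per year: i = 0.0525, n = 14.
Annuity-PV factor = 9.742301; PMT = 215500 / 9.742301 = 22,120.0316

A$22,120.03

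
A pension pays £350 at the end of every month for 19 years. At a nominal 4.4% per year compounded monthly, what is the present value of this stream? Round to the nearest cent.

£54,017.34

With 12 periods per year: i = 0.00366667, n = 228.
PV = PMT · [1 − (1+i)^(−n)] / i = 350 · 154.335264 = 54,017.3424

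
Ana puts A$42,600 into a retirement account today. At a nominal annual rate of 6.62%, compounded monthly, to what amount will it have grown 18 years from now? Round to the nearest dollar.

A$139,795

Periodic rate i = 0.0662/12 = 0.00551667; n = 18 × 12 = 216 periods.
FV = PV·(1+i)^n = 42,600 × 3.281581 = 139,795.3352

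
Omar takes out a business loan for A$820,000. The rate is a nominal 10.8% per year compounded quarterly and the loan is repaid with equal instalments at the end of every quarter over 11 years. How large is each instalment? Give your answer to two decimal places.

A$32,071.66

Periodic rate i = 0.108/4 = 0.027; n = 11 × 4 = 44 periods.
PMT = 820000 / ( [1 − (1+0.027)^(−44)] / 0.027 ) = 820000 / 25.567742 = 32,071.6626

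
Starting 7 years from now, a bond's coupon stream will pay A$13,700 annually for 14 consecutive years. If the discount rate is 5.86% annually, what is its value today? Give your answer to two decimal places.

A$91,274.85

Value one period before first payment (t=6): 13700 × [1 − (1+0.0586)^(−14)] / 0.0586 = 13700 × 9.376093 = 128,452.4751
Discount back 6 years: 128,452.4751 × (1+0.0586)^(−6) = 128,452.4751 × 0.710573 = 91,274.8523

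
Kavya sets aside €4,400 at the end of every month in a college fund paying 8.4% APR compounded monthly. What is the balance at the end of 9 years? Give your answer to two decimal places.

With 12 periods per year: i = 0.007, n = 108.
Accumulation factor s(108|0.007) = 160.591207; FV = 4400 × 160.591207 = 706,601.3096

€706,601.31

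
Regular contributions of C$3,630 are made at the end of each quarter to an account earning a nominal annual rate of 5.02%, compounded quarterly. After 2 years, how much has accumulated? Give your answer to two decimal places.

i = 0.0502/4 = 0.01255 per quarter; n = 2·4 = 8.
FV = 3630 × [(1+0.01255)^8 − 1] / 0.01255 = 3630 × 8.360360 = 30,348.1065

C$30,348.11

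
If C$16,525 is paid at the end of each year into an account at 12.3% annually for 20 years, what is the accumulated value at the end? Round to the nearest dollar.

C$1,232,849

FV = PMT · [(1+i)^n − 1] / i = 16525 · 74.605060 = 1,232,848.6191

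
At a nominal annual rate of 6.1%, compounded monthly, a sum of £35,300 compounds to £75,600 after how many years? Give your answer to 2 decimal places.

12.52 years

Periodic rate i = 0.061/12 = 0.00508333.
n = ln(75600/35300) / ln(1+0.00508333) = ln(2.14164) / 0.005070 = 150.1982 months
= 150.1982/12 years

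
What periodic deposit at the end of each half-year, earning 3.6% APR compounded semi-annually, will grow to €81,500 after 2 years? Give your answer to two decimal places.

€19,833.05

Periodic rate i = 0.036/2 = 0.018; n = 2 × 2 = 4 periods.
FV-annuity factor = 4.109302; PMT = 81500 / 4.109302 = 19,833.0528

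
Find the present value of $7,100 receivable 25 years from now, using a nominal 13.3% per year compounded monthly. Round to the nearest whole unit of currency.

Periodic rate i = 0.133/12 = 0.0110833; n = 25 × 12 = 300 periods.
PV = FV·(1+i)^(−n) = 7,100 × 0.036637 = 260.1195

$260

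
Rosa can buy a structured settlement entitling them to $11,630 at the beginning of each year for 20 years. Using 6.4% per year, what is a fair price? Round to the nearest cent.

PV = PMT · [1 − (1+i)^(−n)] / i × (1+i) = 11630 · 11.817391 = 137,436.2631
(annuity-due: payments at period start, so ×(1+i).)

$137,436.26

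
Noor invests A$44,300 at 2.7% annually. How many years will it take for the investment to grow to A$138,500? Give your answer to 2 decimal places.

(1+i)^n = 138500/44300 = 3.12641, so n = ln 3.12641 / ln 1.027 = 42.7854 years

42.79 years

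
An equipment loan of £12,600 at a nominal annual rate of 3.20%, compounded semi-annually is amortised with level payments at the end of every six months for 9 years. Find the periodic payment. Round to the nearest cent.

£811.18

Periodic rate i = 0.032/2 = 0.016; n = 9 × 2 = 18 periods.
Annuity-PV factor = 15.532951; PMT = 12600 / 15.532951 = 811.1788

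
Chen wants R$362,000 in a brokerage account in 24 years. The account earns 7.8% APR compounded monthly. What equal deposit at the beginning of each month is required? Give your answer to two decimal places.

Periodic rate i = 0.078/12 = 0.0065; n = 24 × 12 = 288 periods.
FV-annuity factor × (1+i) = 845.773063; PMT = 362000 / 845.773063 = 428.0108

R$428.01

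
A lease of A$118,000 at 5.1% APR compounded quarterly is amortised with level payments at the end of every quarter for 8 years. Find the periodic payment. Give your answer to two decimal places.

A$4,513.90

i = 0.051/4 = 0.01275 per quarter; n = 8·4 = 32.
PMT = 118000 / ( [1 − (1+0.01275)^(−32)] / 0.01275 ) = 118000 / 26.141479 = 4,513.8991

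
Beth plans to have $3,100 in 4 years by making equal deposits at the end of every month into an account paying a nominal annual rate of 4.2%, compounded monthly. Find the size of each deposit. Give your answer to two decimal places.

$59.42

Periodic rate i = 0.042/12 = 0.0035; n = 4 × 12 = 48 periods.
FV-annuity factor = 52.168482; PMT = 3100 / 52.168482 = 59.4229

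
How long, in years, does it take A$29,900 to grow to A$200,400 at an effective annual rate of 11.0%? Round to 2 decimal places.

(1+i)^n = 200400/29900 = 6.70234, so n = ln 6.70234 / ln 1.11 = 18.2297 years

18.23 years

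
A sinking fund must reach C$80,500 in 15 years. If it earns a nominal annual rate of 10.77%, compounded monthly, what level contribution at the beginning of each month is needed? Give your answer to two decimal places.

Periodic rate i = 0.1077/12 = 0.008975; n = 15 × 12 = 180 periods.
FV-annuity factor × (1+i) = 449.039559; PMT = 80500 / 449.039559 = 179.2715

C$179.27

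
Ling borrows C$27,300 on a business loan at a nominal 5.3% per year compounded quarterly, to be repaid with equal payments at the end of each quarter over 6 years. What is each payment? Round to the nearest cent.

i = 0.053/4 = 0.01325 per quarter; n = 6·4 = 24.
PMT = 27300 / ( [1 − (1+0.01325)^(−24)] / 0.01325 ) = 27300 / 20.443483 = 1,335.3889

C$1,335.39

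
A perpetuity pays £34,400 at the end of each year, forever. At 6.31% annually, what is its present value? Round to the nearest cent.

£545,166.40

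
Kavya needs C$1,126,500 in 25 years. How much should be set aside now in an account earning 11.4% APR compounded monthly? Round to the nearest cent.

C$66,044.13

i = 0.114/12 = 0.0095 per month; n = 25·12 = 300.
PV = 1,126,500 / (1 + 0.0095)^300 = 1,126,500 / 17.056777 = 66,044.1283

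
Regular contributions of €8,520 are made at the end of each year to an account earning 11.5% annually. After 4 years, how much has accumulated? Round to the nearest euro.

FV = PMT · [(1+i)^n − 1] / i = 8520 · 4.744421 = 40,422.4659

€40,422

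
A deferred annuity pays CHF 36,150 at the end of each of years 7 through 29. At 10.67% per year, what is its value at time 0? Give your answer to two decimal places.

CHF 166,492.28

PV at t=6 (ordinary 23-year annuity): 36150 × a(23|0.1067) = 36150 × 8.461849 = 305,895.8251
PV₀ = 305,895.8251 / (1+0.1067)^6 = 305,895.8251 / 1.837297 = 166,492.2759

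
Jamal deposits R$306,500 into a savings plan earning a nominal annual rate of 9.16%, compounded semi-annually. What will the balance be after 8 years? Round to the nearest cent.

R$627,492.70

With 2 periods per year: i = 0.0458, n = 16.
FV = PV·(1+i)^n = 306,500 × 2.047285 = 627,492.7014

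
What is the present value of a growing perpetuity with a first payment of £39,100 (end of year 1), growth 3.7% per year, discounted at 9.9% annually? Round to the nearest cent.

£630,645.16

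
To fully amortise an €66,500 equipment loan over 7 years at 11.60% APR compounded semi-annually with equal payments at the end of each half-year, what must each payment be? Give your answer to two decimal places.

€7,066.06

i = 0.116/2 = 0.058 per half-year; n = 7·2 = 14.
PMT = 66500 / ( [1 − (1+0.058)^(−14)] / 0.058 ) = 66500 / 9.411183 = 7,066.0618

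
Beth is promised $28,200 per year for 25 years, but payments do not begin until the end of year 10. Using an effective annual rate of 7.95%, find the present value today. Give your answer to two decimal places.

PV at t=9 (ordinary 25-year annuity): 28200 × a(25|0.0795) = 28200 × 10.720527 = 302,318.8481
PV₀ = 302,318.8481 / (1+0.0795)^9 = 302,318.8481 / 1.990691 = 151,866.2972

$151,866.30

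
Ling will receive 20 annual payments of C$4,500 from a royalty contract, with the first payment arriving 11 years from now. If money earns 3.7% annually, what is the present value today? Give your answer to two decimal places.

PV at t=10 (ordinary 20-year annuity): 4500 × a(20|0.037) = 4500 × 13.958605 = 62,813.7229
PV₀ = 62,813.7229 / (1+0.037)^10 = 62,813.7229 / 1.438095 = 43,678.4251

C$43,678.43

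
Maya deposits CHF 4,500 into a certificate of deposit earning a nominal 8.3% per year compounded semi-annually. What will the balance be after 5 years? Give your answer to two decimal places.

i = 0.083/2 = 0.0415 per half-year; n = 5·2 = 10.
FV = 4,500 × (1 + 0.0415)^10 = 6,757.7988

CHF 6,757.80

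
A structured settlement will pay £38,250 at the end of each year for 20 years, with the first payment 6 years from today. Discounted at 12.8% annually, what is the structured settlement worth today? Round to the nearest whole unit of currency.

£148,922

PV at t=5 (ordinary 20-year annuity): 38250 × a(20|0.128) = 38250 × 7.110062 = 271,959.8690
Discount back 5 years: 271,959.8690 × (1+0.128)^(−5) = 271,959.8690 × 0.547589 = 148,922.1595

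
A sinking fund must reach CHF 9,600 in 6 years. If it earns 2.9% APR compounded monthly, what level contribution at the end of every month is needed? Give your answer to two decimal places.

CHF 122.23

i = 0.029/12 = 0.00241667 per month; n = 6·12 = 72.
PMT = 9600 / ( [(1+0.00241667)^72 − 1] / 0.00241667 ) = 9600 / 78.540325 = 122.2302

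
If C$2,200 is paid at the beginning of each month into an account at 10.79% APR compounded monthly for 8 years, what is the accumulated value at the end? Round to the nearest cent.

C$336,141.26

i = 0.1079/12 = 0.00899167 per month; n = 8·12 = 96.
Accumulation factor s(96|0.00899167) × (1+i) = 152.791482; FV = 2200 × 152.791482 = 336,141.2614
(Beginning-of-period payments → annuity-due factor ×(1+i).)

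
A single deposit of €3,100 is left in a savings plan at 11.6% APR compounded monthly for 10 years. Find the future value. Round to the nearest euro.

With 12 periods per year: i = 0.00966667, n = 120.
FV = 3,100 × (1 + 0.00966667)^120 = 9,833.8579

€9,834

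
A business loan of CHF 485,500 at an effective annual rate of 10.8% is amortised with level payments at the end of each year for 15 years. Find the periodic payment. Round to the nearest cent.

CHF 66,772.40

PMT = 485500 / ( [1 − (1+0.108)^(−15)] / 0.108 ) = 485500 / 7.270969 = 66,772.3953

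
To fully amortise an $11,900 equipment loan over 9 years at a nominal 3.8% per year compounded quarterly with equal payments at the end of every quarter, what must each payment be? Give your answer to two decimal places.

Periodic rate i = 0.038/4 = 0.0095; n = 9 × 4 = 36 periods.
Annuity-PV factor = 30.368860; PMT = 11900 / 30.368860 = 391.8488

$391.85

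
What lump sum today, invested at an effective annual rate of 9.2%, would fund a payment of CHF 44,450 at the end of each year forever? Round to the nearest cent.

PV = C/r = 44450/0.092 = 483,152.1739

CHF 483,152.17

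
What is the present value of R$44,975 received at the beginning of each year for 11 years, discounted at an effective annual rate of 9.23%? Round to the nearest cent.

R$330,709.93

Annuity factor a(11|0.0923) × (1+i) = 7.353195; PV = 44975 × 7.353195 = 330,709.9327
(Beginning-of-period payments → annuity-due factor ×(1+i).)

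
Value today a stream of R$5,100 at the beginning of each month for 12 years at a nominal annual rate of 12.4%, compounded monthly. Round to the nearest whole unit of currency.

R$385,179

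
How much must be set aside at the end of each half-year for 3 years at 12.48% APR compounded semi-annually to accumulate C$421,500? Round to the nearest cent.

C$60,063.17

Periodic rate i = 0.1248/2 = 0.0624; n = 3 × 2 = 6 periods.
FV-annuity factor = 7.017612; PMT = 421500 / 7.017612 = 60,063.1696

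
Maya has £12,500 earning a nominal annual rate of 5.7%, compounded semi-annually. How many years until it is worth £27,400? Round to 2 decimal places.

Periodic rate i = 0.057/2 = 0.0285.
(1+i)^n = 27400/12500 = 2.19200, so n = ln 2.19200 / ln 1.0285 = 27.9279 half-years
= 27.9279/2 years

13.96 years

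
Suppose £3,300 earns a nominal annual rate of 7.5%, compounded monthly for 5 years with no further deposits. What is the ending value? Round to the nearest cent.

£4,795.87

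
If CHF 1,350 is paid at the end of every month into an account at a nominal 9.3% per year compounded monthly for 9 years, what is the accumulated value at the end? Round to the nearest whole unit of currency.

CHF 226,798

With 12 periods per year: i = 0.00775, n = 108.
FV = 1350 × [(1+0.00775)^108 − 1] / 0.00775 = 1350 × 167.998508 = 226,797.9851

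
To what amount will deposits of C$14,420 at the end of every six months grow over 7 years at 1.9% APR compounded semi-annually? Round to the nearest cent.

With 2 periods per year: i = 0.0095, n = 14.
FV = 14420 × [(1+0.0095)^14 − 1] / 0.0095 = 14420 × 14.898226 = 214,832.4157

C$214,832.42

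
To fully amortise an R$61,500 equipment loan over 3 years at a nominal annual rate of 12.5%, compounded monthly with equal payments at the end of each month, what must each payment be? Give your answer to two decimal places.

With 12 periods per year: i = 0.0104167, n = 36.
PMT = 61500 / ( [1 − (1+0.0104167)^(−36)] / 0.0104167 ) = 61500 / 29.892126 = 2,057.3980

R$2,057.40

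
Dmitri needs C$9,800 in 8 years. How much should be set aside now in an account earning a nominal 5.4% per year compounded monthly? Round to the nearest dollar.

C$6,368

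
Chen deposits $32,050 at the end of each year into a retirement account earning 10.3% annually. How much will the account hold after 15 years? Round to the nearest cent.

$1,042,850.01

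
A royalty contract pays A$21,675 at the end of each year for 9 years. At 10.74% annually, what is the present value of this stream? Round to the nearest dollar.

PV = 21675 × [1 − (1+0.1074)^(−9)] / 0.1074 = 21675 × 5.593452 = 121,238.0750

A$121,238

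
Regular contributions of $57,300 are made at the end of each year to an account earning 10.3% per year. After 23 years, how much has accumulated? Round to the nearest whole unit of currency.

Accumulation factor s(23|0.103) = 82.846193; FV = 57300 × 82.846193 = 4,747,086.8671

$4,747,087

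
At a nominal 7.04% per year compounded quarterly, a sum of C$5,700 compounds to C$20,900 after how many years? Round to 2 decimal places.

Periodic rate i = 0.0704/4 = 0.0176.
n = ln(20900/5700) / ln(1+0.0176) = ln(3.66667) / 0.017447 = 74.4706 quarters
= 74.4706/4 years

18.62 years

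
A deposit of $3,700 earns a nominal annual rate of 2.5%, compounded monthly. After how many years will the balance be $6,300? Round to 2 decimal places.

21.31 years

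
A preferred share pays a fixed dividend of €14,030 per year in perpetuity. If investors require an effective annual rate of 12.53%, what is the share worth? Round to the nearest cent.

€111,971.27

PV = C/r = 14030/0.1253 = 111,971.2690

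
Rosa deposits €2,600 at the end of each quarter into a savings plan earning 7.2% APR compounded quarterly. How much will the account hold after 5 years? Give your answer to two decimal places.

€61,930.23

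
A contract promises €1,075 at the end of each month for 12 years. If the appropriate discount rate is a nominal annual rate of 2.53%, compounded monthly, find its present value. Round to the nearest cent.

€133,389.05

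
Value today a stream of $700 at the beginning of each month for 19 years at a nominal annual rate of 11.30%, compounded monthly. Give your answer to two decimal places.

$66,180.97

With 12 periods per year: i = 0.00941667, n = 228.
PV = 700 × [1 − (1+0.00941667)^(−228)] / 0.00941667 × (1+i) = 700 × 94.544244 = 66,180.9708
(Beginning-of-period payments → annuity-due factor ×(1+i).)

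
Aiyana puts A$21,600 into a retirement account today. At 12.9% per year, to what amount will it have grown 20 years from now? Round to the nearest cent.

A$244,530.25

FV = 21,600 × (1 + 0.129)^20 = 244,530.2488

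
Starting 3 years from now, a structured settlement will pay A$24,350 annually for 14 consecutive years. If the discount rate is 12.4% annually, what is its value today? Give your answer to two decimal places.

A$125,177.18

PV at t=2 (ordinary 14-year annuity): 24350 × a(14|0.124) = 24350 × 6.494696 = 158,145.8420
Discount back 2 years: 158,145.8420 × (1+0.124)^(−2) = 158,145.8420 × 0.791530 = 125,177.1776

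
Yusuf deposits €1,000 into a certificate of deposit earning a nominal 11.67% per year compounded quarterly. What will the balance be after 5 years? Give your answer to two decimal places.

With 4 periods per year: i = 0.029175, n = 20.
FV = PV·(1+i)^n = 1,000 × 1.777397 = 1,777.3975

€1,777.40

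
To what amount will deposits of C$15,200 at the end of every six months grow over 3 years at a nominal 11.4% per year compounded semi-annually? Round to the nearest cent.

With 2 periods per year: i = 0.057, n = 6.
FV = 15200 × [(1+0.057)^6 − 1] / 0.057 = 15200 × 6.922822 = 105,226.8919

C$105,226.89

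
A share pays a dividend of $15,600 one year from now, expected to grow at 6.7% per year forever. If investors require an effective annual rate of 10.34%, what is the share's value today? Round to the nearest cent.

PV = D₁/(r − g) = 15600/(0.1034 − 0.067) = 428,571.4286

$428,571.43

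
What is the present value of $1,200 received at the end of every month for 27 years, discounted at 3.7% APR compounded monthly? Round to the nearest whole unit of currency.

Periodic rate i = 0.037/12 = 0.00308333; n = 27 × 12 = 324 periods.
Annuity factor a(324|0.00308333) = 204.708998; PV = 1200 × 204.708998 = 245,650.7972

$245,651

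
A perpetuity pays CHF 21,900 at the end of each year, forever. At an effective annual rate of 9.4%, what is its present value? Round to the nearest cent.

PV = PMT / i = 21900 / 0.094 = 232,978.7234

CHF 232,978.72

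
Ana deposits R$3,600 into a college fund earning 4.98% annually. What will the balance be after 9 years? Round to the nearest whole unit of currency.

FV = PV·(1+i)^n = 3,600 × 1.548671 = 5,575.2150

R$5,575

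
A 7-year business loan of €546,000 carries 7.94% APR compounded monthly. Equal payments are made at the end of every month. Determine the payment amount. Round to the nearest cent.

€8,493.76

i = 0.0794/12 = 0.00661667 per month; n = 7·12 = 84.
PMT = 546000 / ( [1 − (1+0.00661667)^(−84)] / 0.00661667 ) = 546000 / 64.282479 = 8,493.7608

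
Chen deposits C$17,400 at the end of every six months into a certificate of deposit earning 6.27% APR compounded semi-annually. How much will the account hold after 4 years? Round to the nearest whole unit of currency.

i = 0.0627/2 = 0.03135 per half-year; n = 4·2 = 8.
Accumulation factor s(8|0.03135) = 8.935050; FV = 17400 × 8.935050 = 155,469.8667

C$155,470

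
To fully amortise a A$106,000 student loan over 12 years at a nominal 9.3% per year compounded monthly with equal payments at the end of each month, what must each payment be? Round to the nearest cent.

A$1,224.29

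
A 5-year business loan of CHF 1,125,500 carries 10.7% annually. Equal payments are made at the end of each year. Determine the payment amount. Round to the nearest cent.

PMT = 1.1255e+06 / ( [1 − (1+0.107)^(−5)] / 0.107 ) = 1.1255e+06 / 3.723959 = 302,232.1060

CHF 302,232.11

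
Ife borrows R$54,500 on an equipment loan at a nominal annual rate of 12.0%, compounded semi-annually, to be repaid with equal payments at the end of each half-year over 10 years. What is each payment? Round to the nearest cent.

R$4,751.56

Periodic rate i = 0.12/2 = 0.06; n = 10 × 2 = 20 periods.
PMT = 54500 / ( [1 − (1+0.06)^(−20)] / 0.06 ) = 54500 / 11.469921 = 4,751.5584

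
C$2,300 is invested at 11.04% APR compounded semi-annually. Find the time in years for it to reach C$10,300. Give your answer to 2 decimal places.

13.95 years

Periodic rate i = 0.1104/2 = 0.0552.
n = ln(10300/2300) / ln(1+0.0552) = ln(4.47826) / 0.053730 = 27.9030 half-years
= 27.9030/2 years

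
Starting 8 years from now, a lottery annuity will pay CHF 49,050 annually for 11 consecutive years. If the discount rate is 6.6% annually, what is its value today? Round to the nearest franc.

Value one period before first payment (t=7): 49050 × [1 − (1+0.066)^(−11)] / 0.066 = 49050 × 7.650383 = 375,251.2894
PV₀ = 375,251.2894 / (1+0.066)^7 = 375,251.2894 / 1.564229 = 239,895.3116

CHF 239,895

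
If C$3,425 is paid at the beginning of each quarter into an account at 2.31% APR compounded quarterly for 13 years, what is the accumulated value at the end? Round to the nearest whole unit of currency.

Periodic rate i = 0.0231/4 = 0.005775; n = 13 × 4 = 52 periods.
FV = 3425 × [(1+0.005775)^52 − 1] / 0.005775 × (1+i) = 3425 × 60.798965 = 208,236.4552
(annuity-due: payments at period start, so ×(1+i).)

C$208,236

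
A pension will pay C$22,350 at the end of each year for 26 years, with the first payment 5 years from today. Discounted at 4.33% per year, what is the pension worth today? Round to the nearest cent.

PV at t=4 (ordinary 26-year annuity): 22350 × a(26|0.0433) = 22350 × 15.423322 = 344,711.2484
Discount back 4 years: 344,711.2484 × (1+0.0433)^(−4) = 344,711.2484 × 0.844040 = 290,950.1770

C$290,950.18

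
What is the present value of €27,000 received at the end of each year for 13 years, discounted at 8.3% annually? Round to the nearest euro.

PV = 27000 × [1 − (1+0.083)^(−13)] / 0.083 = 27000 × 7.775005 = 209,925.1364

€209,925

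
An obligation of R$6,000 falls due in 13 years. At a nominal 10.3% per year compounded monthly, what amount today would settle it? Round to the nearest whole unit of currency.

R$1,582

With 12 periods per year: i = 0.00858333, n = 156.
PV = 6,000 / (1 + 0.00858333)^156 = 6,000 / 3.793489 = 1,581.6575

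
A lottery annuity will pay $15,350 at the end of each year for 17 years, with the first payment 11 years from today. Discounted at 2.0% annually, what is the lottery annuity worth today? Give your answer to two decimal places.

$179,968.20

Value one period before first payment (t=10): 15350 × [1 − (1+0.02)^(−17)] / 0.02 = 15350 × 14.291872 = 219,380.2333
PV₀ = 219,380.2333 / (1+0.02)^10 = 219,380.2333 / 1.218994 = 179,968.2014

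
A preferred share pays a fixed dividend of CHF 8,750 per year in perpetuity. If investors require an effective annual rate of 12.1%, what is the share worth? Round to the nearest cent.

CHF 72,314.05

PV = PMT / i = 8750 / 0.121 = 72,314.0496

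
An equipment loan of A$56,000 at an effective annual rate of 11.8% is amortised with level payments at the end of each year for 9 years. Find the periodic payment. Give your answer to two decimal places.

PMT = 56000 / ( [1 − (1+0.118)^(−9)] / 0.118 ) = 56000 / 5.369003 = 10,430.2416

A$10,430.24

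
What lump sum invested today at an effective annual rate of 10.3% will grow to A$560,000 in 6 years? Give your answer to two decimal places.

A$310,981.79

PV = FV·(1+i)^(−n) = 560,000 × 0.555325 = 310,981.7852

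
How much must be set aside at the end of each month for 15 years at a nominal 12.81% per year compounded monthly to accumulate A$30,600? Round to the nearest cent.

A$56.69

i = 0.1281/12 = 0.010675 per month; n = 15·12 = 180.
FV-annuity factor = 539.764350; PMT = 30600 / 539.764350 = 56.6914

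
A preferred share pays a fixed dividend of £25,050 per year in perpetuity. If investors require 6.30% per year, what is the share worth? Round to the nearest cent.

PV = C/r = 25050/0.063 = 397,619.0476

£397,619.05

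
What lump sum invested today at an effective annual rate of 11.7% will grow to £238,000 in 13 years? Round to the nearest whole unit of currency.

£56,479

PV = 238,000 / (1 + 0.117)^13 = 238,000 / 4.213968 = 56,478.8320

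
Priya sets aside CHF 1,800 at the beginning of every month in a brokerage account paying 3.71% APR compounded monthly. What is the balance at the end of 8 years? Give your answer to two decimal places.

i = 0.0371/12 = 0.00309167 per month; n = 8·12 = 96.
FV = PMT · [(1+i)^n − 1] / i × (1+i) = 1800 · 111.912660 = 201,442.7889
Payments are at the start of each period, so multiply by (1+i).

CHF 201,442.79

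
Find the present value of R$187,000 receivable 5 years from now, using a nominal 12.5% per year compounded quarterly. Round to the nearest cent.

R$101,056.06

Periodic rate i = 0.125/4 = 0.03125; n = 5 × 4 = 20 periods.
Discount factor = (1+0.03125)^(−20) = 0.540407; PV = 187,000 × 0.540407 = 101,056.0631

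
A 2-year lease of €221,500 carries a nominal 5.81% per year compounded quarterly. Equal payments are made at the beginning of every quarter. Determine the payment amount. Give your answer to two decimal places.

€29,104.92

With 4 periods per year: i = 0.014525, n = 8.
PMT = 221500 / ( [1 − (1+0.014525)^(−8)] / 0.014525 × (1+i) ) = 221500 / 7.610398 = 29,104.9152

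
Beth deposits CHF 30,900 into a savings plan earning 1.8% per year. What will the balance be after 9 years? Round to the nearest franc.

30,900 × (1+0.018)^9 = 30,900 × 1.174167 = 36,281.7713

CHF 36,282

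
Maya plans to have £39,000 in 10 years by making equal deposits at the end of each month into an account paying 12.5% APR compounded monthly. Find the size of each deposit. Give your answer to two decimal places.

Periodic rate i = 0.125/12 = 0.0104167; n = 10 × 12 = 120 periods.
PMT = 39000 / ( [(1+0.0104167)^120 − 1] / 0.0104167 ) = 39000 / 236.913480 = 164.6171

£164.62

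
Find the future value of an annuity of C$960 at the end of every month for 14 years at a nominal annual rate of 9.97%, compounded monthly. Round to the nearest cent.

With 12 periods per year: i = 0.00830833, n = 168.
FV = 960 × [(1+0.00830833)^168 − 1] / 0.00830833 = 960 × 362.886822 = 348,371.3493

C$348,371.35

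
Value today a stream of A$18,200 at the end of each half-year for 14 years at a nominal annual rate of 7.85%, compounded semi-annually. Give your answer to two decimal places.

With 2 periods per year: i = 0.03925, n = 28.
PV = 18200 × [1 − (1+0.03925)^(−28)] / 0.03925 = 18200 × 16.808100 = 305,907.4205

A$305,907.42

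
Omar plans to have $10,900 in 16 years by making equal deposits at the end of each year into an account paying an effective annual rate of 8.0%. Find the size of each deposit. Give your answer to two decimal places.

$359.45

FV-annuity factor = 30.324283; PMT = 10900 / 30.324283 = 359.4479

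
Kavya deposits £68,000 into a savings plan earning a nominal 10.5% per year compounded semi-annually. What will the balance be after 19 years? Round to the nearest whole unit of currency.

i = 0.105/2 = 0.0525 per half-year; n = 19·2 = 38.
FV = PV·(1+i)^n = 68,000 × 6.989401 = 475,279.2828

£475,279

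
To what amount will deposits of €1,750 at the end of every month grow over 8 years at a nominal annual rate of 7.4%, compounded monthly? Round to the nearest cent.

€228,252.13

Periodic rate i = 0.074/12 = 0.00616667; n = 8 × 12 = 96 periods.
FV = PMT · [(1+i)^n − 1] / i = 1750 · 130.429787 = 228,252.1265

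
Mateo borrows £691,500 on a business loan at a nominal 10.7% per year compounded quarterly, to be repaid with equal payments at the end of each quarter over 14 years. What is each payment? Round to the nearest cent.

Periodic rate i = 0.107/4 = 0.02675; n = 14 × 4 = 56 periods.
Annuity-PV factor = 28.859002; PMT = 691500 / 28.859002 = 23,961.3273

£23,961.33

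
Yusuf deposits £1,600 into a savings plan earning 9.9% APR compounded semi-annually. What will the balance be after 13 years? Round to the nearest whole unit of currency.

Periodic rate i = 0.099/2 = 0.0495; n = 13 × 2 = 26 periods.
FV = PV·(1+i)^n = 1,600 × 3.511911 = 5,619.0578

£5,619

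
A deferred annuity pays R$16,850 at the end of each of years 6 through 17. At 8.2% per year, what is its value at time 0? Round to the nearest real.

Value one period before first payment (t=5): 16850 × [1 − (1+0.082)^(−12)] / 0.082 = 16850 × 7.458606 = 125,677.5085
Discount back 5 years: 125,677.5085 × (1+0.082)^(−5) = 125,677.5085 × 0.674316 = 84,746.4000

R$84,746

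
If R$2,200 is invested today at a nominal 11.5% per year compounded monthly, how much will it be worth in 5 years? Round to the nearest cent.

Periodic rate i = 0.115/12 = 0.00958333; n = 5 × 12 = 60 periods.
2,200 × (1+0.00958333)^60 = 2,200 × 1.772272 = 3,898.9981

R$3,899.00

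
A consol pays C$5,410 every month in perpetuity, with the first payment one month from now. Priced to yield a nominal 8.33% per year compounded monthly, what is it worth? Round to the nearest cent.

C$779,351.74

Periodic rate i = 0.0833/12 = 0.00694167.
PV = PMT / i = 5410 / 0.00694167 = 779,351.7407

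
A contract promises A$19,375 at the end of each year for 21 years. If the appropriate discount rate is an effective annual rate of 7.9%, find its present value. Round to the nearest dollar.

PV = PMT · [1 − (1+i)^(−n)] / i = 19375 · 10.094201 = 195,575.1441

A$195,575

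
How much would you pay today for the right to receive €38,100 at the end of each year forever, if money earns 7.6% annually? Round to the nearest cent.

PV = C/r = 38100/0.076 = 501,315.7895

€501,315.79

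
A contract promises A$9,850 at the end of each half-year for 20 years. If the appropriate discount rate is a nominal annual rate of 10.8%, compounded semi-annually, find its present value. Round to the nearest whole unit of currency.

A$160,153

With 2 periods per year: i = 0.054, n = 40.
PV = PMT · [1 − (1+i)^(−n)] / i = 9850 · 16.259177 = 160,152.8974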